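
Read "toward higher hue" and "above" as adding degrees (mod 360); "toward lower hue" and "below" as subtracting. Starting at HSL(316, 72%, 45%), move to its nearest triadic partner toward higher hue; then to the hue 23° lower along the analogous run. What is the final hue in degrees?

53°

316 + 120 = 436 → 436 − 360 = 76°   (triadic ↑)
76 − 23 = 53°   (analog 23° ↓)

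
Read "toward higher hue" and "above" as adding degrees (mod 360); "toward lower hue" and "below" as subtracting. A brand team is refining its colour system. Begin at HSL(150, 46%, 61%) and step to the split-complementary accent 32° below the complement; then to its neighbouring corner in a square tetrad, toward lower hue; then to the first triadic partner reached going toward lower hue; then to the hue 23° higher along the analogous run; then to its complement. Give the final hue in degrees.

150 + 148 = 298°   (split-comp 32° ↓)
298 − 90 = 208°   (square ↓)
208 − 120 = 88°   (triadic ↓)
88 + 23 = 111°   (analog 23° ↑)
111 + 180 = 291°   (complement)

291°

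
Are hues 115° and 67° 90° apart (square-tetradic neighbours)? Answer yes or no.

Angular distance: |115 − 67| = 48 = 48°.
90° apart (square-tetradic neighbours) requires 90°.

no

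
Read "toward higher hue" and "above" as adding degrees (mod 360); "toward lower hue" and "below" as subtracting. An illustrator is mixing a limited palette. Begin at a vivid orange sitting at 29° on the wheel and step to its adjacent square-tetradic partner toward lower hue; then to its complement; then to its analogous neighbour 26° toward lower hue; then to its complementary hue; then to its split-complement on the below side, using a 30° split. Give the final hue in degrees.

63°

square ↓ −90°: 29 − 90 = -61 → -61 + 360 = 299°
complement +180°: 299 + 180 = 479 → 479 − 360 = 119°
analog 26° ↓ −26°: 119 − 26 = 93°
complement +180°: 93 + 180 = 273°
split-comp 30° ↓ +150°: 273 + 150 = 423 → 423 − 360 = 63°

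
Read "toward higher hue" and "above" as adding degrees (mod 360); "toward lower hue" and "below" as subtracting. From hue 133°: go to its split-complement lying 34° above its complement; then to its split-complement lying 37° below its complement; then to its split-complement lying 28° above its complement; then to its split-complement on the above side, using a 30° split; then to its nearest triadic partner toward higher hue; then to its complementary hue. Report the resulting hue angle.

128°

split-comp 34° ↑ +214°: 133 + 214 = 347°
split-comp 37° ↓ +143°: 347 + 143 = 490 → 490 − 360 = 130°
split-comp 28° ↑ +208°: 130 + 208 = 338°
split-comp 30° ↑ +210°: 338 + 210 = 548 → 548 − 360 = 188°
triadic ↑ +120°: 188 + 120 = 308°
complement +180°: 308 + 180 = 488 → 488 − 360 = 128°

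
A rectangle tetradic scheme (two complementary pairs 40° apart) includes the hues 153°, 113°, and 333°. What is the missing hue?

293°

A rectangular tetradic uses two complementary pairs 40° apart: offsets 0°, 40°, 180°, 220°.
Among {113°, 153°, 333°}, 153° and 333° are a 180° pair.
The remaining hue 113° needs its own complement: 113 + 180 = 293°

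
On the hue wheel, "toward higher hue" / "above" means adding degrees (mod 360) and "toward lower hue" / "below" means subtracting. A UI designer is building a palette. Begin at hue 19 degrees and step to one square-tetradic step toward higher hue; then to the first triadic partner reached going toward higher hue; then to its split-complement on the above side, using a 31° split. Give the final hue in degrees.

80°

square ↑ +90°: 19 + 90 = 109°
triadic ↑ +120°: 109 + 120 = 229°
split-comp 31° ↑ +211°: 229 + 211 = 440 → 440 − 360 = 80°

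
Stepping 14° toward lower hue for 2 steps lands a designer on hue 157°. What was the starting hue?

2 steps of 14° (toward lower hue) give a net shift of −28°.
Start = end − shift: 157 + 28 = 185°

185°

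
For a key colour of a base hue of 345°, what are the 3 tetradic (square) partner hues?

75°, 165°, and 255°

A square tetradic scheme places four hues every 90°.
345 + 90 = 435 → 435 − 360 = 75°
345 + 180 = 525 → 525 − 360 = 165°
345 + 270 = 615 → 615 − 360 = 255°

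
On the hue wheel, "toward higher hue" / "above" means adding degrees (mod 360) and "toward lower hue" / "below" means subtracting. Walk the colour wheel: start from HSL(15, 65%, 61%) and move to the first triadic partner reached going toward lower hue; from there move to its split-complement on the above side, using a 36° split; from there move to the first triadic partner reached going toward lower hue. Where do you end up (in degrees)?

351°

triadic ↓ −120°: 15 − 120 = -105 → -105 + 360 = 255°
split-comp 36° ↑ +216°: 255 + 216 = 471 → 471 − 360 = 111°
triadic ↓ −120°: 111 − 120 = -9 → -9 + 360 = 351°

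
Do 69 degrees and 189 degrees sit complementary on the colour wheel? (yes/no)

Angular distance: |69 − 189| = 120 = 120°.
Complementary requires 180°.

no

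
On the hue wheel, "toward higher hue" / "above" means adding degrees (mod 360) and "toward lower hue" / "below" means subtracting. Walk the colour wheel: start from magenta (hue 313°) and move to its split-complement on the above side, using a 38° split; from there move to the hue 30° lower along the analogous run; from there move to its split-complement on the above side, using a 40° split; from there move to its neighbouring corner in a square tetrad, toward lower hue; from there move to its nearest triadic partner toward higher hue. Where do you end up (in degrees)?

31°

313 + 218 = 531 → 531 − 360 = 171°   (split-comp 38° ↑)
171 − 30 = 141°   (analog 30° ↓)
141 + 220 = 361 → 361 − 360 = 1°   (split-comp 40° ↑)
1 − 90 = -89 → -89 + 360 = 271°   (square ↓)
271 + 120 = 391 → 391 − 360 = 31°   (triadic ↑)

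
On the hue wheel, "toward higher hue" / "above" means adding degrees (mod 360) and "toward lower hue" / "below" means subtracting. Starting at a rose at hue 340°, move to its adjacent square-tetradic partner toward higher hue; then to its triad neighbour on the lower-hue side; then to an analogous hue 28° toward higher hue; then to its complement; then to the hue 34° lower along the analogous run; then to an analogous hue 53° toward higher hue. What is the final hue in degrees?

340 + 90 = 430 → 430 − 360 = 70°   (square ↑)
70 − 120 = -50 → -50 + 360 = 310°   (triadic ↓)
310 + 28 = 338°   (analog 28° ↑)
338 + 180 = 518 → 518 − 360 = 158°   (complement)
158 − 34 = 124°   (analog 34° ↓)
124 + 53 = 177°   (analog 53° ↑)

177°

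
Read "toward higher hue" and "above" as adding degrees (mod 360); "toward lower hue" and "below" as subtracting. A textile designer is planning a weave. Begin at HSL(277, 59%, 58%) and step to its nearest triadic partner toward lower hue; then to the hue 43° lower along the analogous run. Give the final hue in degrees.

−120° (triadic ↓): 277 − 120 = 157°
−43° (analog 43° ↓): 157 − 43 = 114°

114°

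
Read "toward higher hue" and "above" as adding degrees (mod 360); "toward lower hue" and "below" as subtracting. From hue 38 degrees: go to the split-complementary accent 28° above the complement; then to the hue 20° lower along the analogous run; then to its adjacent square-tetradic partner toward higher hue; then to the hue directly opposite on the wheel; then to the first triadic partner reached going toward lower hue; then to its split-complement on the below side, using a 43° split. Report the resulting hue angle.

153°

+208° (split-comp 28° ↑): 38 + 208 = 246°
−20° (analog 20° ↓): 246 − 20 = 226°
+90° (square ↑): 226 + 90 = 316°
+180° (complement): 316 + 180 = 496 → 496 − 360 = 136°
−120° (triadic ↓): 136 − 120 = 16°
+137° (split-comp 43° ↓): 16 + 137 = 153°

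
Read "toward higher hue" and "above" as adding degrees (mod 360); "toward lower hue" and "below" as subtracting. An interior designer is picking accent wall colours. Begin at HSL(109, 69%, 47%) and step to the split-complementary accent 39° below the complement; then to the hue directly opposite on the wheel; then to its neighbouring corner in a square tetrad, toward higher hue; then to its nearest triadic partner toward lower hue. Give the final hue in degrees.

40°

split-comp 39° ↓ +141°: 109 + 141 = 250°
complement +180°: 250 + 180 = 430 → 430 − 360 = 70°
square ↑ +90°: 70 + 90 = 160°
triadic ↓ −120°: 160 − 120 = 40°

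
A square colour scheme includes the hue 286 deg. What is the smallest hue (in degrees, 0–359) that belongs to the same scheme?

16°

A square tetradic scheme places four hues every 90°.
The full set through 286° is {16°, 106°, 196°, 286°}.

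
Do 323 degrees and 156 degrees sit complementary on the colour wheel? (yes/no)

no

Angular distance: |323 − 156| = 167 = 167°.
Complementary requires 180°.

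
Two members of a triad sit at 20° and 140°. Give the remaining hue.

260°

A triad spaces three hues 120° apart.
The full set is {20°, 140°, 260°}.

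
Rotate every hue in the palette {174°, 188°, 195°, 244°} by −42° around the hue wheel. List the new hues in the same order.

132°, 146°, 153°, 202°

174 − 42 = 132°
188 − 42 = 146°
195 − 42 = 153°
244 − 42 = 202°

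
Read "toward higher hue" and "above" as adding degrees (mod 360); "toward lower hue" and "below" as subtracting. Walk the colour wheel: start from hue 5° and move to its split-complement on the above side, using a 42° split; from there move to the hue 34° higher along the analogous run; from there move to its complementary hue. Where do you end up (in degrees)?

+222° (split-comp 42° ↑): 5 + 222 = 227°
+34° (analog 34° ↑): 227 + 34 = 261°
+180° (complement): 261 + 180 = 441 → 441 − 360 = 81°

81°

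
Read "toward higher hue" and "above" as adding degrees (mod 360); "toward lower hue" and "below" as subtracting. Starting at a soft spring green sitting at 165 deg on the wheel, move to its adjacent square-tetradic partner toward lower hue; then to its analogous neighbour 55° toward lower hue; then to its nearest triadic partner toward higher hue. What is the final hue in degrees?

−90° (square ↓): 165 − 90 = 75°
−55° (analog 55° ↓): 75 − 55 = 20°
+120° (triadic ↑): 20 + 120 = 140°

140°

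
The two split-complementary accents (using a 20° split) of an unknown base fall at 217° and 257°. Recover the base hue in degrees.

The accents sit 20° either side of the complement, so the complement is their short-arc midpoint on the wheel.
Short-arc midpoint of 217° and 257°: 237°.
Base is 180° from the complement: 237 − 180 = 57°

57°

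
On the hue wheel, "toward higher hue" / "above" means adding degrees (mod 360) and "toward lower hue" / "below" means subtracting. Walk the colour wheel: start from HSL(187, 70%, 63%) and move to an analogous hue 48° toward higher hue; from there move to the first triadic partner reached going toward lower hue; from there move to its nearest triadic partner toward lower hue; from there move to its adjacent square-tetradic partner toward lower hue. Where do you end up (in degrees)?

265°

187 + 48 = 235°   (analog 48° ↑)
235 − 120 = 115°   (triadic ↓)
115 − 120 = -5 → -5 + 360 = 355°   (triadic ↓)
355 − 90 = 265°   (square ↓)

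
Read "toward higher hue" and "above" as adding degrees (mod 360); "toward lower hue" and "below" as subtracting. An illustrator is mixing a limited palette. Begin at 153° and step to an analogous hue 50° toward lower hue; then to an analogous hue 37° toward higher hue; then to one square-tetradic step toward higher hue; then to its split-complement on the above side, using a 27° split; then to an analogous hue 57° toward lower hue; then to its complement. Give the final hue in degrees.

−50° (analog 50° ↓): 153 − 50 = 103°
+37° (analog 37° ↑): 103 + 37 = 140°
+90° (square ↑): 140 + 90 = 230°
+207° (split-comp 27° ↑): 230 + 207 = 437 → 437 − 360 = 77°
−57° (analog 57° ↓): 77 − 57 = 20°
+180° (complement): 20 + 180 = 200°

200°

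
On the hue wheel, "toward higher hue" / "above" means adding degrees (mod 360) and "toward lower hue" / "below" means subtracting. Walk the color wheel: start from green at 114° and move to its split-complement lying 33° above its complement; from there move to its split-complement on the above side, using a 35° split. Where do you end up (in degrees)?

114 + 213 = 327°   (split-comp 33° ↑)
327 + 215 = 542 → 542 − 360 = 182°   (split-comp 35° ↑)

182°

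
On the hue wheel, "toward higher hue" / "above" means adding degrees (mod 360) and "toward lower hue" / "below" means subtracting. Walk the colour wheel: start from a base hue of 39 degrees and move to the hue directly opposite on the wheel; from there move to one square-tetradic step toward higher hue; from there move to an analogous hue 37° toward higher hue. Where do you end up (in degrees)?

39 + 180 = 219°   (complement)
219 + 90 = 309°   (square ↑)
309 + 37 = 346°   (analog 37° ↑)

346°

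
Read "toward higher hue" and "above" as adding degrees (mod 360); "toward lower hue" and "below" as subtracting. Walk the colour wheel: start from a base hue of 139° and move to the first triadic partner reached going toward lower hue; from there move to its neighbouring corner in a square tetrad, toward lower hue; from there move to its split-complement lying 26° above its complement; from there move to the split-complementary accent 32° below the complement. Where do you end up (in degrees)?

283°

−120° (triadic ↓): 139 − 120 = 19°
−90° (square ↓): 19 − 90 = -71 → -71 + 360 = 289°
+206° (split-comp 26° ↑): 289 + 206 = 495 → 495 − 360 = 135°
+148° (split-comp 32° ↓): 135 + 148 = 283°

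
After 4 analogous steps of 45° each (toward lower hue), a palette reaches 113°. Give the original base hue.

4 steps of 45° (toward lower hue) give a net shift of −180°.
Start = end − shift: 113 + 180 = 293°

293°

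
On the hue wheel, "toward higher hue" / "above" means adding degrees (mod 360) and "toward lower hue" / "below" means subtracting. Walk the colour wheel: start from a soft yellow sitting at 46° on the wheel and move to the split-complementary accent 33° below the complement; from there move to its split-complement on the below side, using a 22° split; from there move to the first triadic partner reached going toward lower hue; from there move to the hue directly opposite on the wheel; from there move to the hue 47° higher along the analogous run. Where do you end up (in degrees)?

98°

46 + 147 = 193°   (split-comp 33° ↓)
193 + 158 = 351°   (split-comp 22° ↓)
351 − 120 = 231°   (triadic ↓)
231 + 180 = 411 → 411 − 360 = 51°   (complement)
51 + 47 = 98°   (analog 47° ↑)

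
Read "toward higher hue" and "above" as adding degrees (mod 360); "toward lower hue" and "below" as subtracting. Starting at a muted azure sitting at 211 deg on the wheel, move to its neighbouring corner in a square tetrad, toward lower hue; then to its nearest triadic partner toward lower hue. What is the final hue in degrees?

square ↓ −90°: 211 − 90 = 121°
triadic ↓ −120°: 121 − 120 = 1°

1°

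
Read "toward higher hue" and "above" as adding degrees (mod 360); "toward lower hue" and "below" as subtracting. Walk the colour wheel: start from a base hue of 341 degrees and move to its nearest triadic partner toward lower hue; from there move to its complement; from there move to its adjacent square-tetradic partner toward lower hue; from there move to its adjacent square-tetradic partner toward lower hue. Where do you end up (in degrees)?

221°

triadic ↓ −120°: 341 − 120 = 221°
complement +180°: 221 + 180 = 401 → 401 − 360 = 41°
square ↓ −90°: 41 − 90 = -49 → -49 + 360 = 311°
square ↓ −90°: 311 − 90 = 221°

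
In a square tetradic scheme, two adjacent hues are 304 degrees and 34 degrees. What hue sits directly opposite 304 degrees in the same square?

124°

A square tetradic scheme places four hues 90° apart; opposite corners are 180° apart.
304 + 180 = 484 → 484 − 360 = 124°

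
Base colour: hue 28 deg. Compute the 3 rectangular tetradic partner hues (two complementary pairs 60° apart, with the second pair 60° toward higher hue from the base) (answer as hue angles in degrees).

A rectangular tetradic uses two complementary pairs 60° apart: offsets 0°, 60°, 180°, 240°.
28 + 60 = 88°
28 + 180 = 208°
28 + 240 = 268°

88°, 208° and 268°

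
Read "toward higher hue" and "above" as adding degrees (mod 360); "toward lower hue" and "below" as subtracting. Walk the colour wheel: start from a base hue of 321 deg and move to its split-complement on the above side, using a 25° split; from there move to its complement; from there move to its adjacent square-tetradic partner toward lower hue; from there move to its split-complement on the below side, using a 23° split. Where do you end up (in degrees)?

+205° (split-comp 25° ↑): 321 + 205 = 526 → 526 − 360 = 166°
+180° (complement): 166 + 180 = 346°
−90° (square ↓): 346 − 90 = 256°
+157° (split-comp 23° ↓): 256 + 157 = 413 → 413 − 360 = 53°

53°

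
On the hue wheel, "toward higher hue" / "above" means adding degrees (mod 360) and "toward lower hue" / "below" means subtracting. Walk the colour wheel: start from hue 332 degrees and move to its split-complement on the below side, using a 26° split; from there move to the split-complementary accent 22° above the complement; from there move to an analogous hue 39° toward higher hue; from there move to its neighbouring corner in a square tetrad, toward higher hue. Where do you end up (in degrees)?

332 + 154 = 486 → 486 − 360 = 126°   (split-comp 26° ↓)
126 + 202 = 328°   (split-comp 22° ↑)
328 + 39 = 367 → 367 − 360 = 7°   (analog 39° ↑)
7 + 90 = 97°   (square ↑)

97°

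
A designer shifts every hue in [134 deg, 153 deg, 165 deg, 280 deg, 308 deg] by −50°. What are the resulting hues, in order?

84°, 103°, 115°, 230°, 258°

134 − 50 = 84°
153 − 50 = 103°
165 − 50 = 115°
280 − 50 = 230°
308 − 50 = 258°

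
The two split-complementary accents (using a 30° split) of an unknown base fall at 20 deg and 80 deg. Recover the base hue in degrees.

The accents sit 30° either side of the complement, so the complement is their short-arc midpoint on the wheel.
Short-arc midpoint of 20° and 80°: 50°.
Base is 180° from the complement: 50 − 180 = -130 → -130 + 360 = 230°

230°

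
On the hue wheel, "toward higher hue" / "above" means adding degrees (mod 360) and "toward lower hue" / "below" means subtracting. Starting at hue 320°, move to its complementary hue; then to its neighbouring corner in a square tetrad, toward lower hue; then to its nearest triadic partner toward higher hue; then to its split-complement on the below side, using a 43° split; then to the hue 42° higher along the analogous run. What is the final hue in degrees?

349°

+180° (complement): 320 + 180 = 500 → 500 − 360 = 140°
−90° (square ↓): 140 − 90 = 50°
+120° (triadic ↑): 50 + 120 = 170°
+137° (split-comp 43° ↓): 170 + 137 = 307°
+42° (analog 42° ↑): 307 + 42 = 349°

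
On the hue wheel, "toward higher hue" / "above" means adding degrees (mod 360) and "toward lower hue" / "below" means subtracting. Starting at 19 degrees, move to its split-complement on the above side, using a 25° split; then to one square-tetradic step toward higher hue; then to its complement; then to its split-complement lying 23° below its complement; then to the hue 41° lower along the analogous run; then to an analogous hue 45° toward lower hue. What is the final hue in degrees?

+205° (split-comp 25° ↑): 19 + 205 = 224°
+90° (square ↑): 224 + 90 = 314°
+180° (complement): 314 + 180 = 494 → 494 − 360 = 134°
+157° (split-comp 23° ↓): 134 + 157 = 291°
−41° (analog 41° ↓): 291 − 41 = 250°
−45° (analog 45° ↓): 250 − 45 = 205°

205°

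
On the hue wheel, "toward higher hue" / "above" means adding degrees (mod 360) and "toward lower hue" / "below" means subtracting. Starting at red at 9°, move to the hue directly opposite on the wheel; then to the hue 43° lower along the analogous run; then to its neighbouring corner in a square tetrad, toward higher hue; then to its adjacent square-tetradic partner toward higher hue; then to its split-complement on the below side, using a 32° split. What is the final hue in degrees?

complement +180°: 9 + 180 = 189°
analog 43° ↓ −43°: 189 − 43 = 146°
square ↑ +90°: 146 + 90 = 236°
square ↑ +90°: 236 + 90 = 326°
split-comp 32° ↓ +148°: 326 + 148 = 474 → 474 − 360 = 114°

114°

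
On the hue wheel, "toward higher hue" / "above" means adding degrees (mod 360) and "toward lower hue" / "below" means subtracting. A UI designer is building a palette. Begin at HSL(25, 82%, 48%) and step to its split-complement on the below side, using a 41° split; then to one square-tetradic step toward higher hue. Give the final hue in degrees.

254°

+139° (split-comp 41° ↓): 25 + 139 = 164°
+90° (square ↑): 164 + 90 = 254°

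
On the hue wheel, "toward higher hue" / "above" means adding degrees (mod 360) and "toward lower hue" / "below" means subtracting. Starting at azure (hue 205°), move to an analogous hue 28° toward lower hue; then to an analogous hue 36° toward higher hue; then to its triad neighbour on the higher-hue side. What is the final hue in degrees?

−28° (analog 28° ↓): 205 − 28 = 177°
+36° (analog 36° ↑): 177 + 36 = 213°
+120° (triadic ↑): 213 + 120 = 333°

333°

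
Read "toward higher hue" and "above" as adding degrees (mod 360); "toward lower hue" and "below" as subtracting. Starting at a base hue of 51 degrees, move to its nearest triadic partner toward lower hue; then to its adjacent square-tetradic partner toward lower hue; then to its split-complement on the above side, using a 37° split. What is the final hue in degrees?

58°

−120° (triadic ↓): 51 − 120 = -69 → -69 + 360 = 291°
−90° (square ↓): 291 − 90 = 201°
+217° (split-comp 37° ↑): 201 + 217 = 418 → 418 − 360 = 58°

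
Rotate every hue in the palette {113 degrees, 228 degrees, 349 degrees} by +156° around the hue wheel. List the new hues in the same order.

269°, 24°, 145°

113 + 156 = 269°
228 + 156 = 384 → 384 − 360 = 24°
349 + 156 = 505 → 505 − 360 = 145°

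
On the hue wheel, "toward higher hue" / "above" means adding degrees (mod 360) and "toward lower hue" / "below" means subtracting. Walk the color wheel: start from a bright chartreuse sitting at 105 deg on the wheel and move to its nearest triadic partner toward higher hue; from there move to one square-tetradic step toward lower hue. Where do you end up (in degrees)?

135°

+120° (triadic ↑): 105 + 120 = 225°
−90° (square ↓): 225 − 90 = 135°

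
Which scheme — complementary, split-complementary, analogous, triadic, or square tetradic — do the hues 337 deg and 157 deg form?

complementary

Sort the hues: 157°, 337°.
Successive gaps around the wheel: 180°, 180°.
Two hues 180° apart are complementary.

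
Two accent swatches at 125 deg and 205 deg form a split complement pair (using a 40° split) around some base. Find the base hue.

The accents sit 40° either side of the complement, so the complement is their short-arc midpoint on the wheel.
Short-arc midpoint of 125° and 205°: 165°.
Base is 180° from the complement: 165 − 180 = -15 → -15 + 360 = 345°

345°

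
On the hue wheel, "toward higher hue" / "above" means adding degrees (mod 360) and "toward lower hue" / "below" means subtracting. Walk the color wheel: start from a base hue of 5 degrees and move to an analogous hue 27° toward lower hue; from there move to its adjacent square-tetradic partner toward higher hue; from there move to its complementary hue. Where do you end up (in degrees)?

−27° (analog 27° ↓): 5 − 27 = -22 → -22 + 360 = 338°
+90° (square ↑): 338 + 90 = 428 → 428 − 360 = 68°
+180° (complement): 68 + 180 = 248°

248°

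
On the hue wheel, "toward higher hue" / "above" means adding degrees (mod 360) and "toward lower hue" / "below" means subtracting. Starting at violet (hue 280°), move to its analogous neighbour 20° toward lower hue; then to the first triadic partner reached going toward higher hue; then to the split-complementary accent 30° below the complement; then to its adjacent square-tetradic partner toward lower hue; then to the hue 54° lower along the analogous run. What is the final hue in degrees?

analog 20° ↓ −20°: 280 − 20 = 260°
triadic ↑ +120°: 260 + 120 = 380 → 380 − 360 = 20°
split-comp 30° ↓ +150°: 20 + 150 = 170°
square ↓ −90°: 170 − 90 = 80°
analog 54° ↓ −54°: 80 − 54 = 26°

26°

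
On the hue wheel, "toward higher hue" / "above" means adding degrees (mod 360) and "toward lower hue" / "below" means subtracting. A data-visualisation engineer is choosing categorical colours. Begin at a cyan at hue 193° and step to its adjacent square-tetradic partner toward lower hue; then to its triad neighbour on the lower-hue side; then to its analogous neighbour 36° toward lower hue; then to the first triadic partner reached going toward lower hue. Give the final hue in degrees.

193 − 90 = 103°   (square ↓)
103 − 120 = -17 → -17 + 360 = 343°   (triadic ↓)
343 − 36 = 307°   (analog 36° ↓)
307 − 120 = 187°   (triadic ↓)

187°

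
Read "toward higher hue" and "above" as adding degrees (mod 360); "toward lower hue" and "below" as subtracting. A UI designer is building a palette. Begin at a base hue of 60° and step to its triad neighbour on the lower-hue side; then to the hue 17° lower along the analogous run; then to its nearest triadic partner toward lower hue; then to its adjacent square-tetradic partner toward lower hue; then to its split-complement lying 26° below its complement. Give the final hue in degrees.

227°

60 − 120 = -60 → -60 + 360 = 300°   (triadic ↓)
300 − 17 = 283°   (analog 17° ↓)
283 − 120 = 163°   (triadic ↓)
163 − 90 = 73°   (square ↓)
73 + 154 = 227°   (split-comp 26° ↓)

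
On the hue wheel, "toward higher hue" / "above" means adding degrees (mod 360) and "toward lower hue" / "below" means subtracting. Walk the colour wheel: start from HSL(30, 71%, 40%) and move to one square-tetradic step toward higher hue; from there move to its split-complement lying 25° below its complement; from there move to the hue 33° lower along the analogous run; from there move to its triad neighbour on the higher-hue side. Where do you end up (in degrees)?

+90° (square ↑): 30 + 90 = 120°
+155° (split-comp 25° ↓): 120 + 155 = 275°
−33° (analog 33° ↓): 275 − 33 = 242°
+120° (triadic ↑): 242 + 120 = 362 → 362 − 360 = 2°

2°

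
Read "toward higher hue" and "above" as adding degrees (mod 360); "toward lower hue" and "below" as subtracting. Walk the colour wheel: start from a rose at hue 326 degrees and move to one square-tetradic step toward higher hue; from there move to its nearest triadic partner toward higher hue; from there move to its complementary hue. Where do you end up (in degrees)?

356°

square ↑ +90°: 326 + 90 = 416 → 416 − 360 = 56°
triadic ↑ +120°: 56 + 120 = 176°
complement +180°: 176 + 180 = 356°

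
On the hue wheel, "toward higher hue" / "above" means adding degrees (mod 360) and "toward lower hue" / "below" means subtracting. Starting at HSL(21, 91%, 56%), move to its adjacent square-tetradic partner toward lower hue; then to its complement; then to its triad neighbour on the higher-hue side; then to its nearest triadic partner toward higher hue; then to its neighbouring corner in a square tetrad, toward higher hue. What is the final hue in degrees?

square ↓ −90°: 21 − 90 = -69 → -69 + 360 = 291°
complement +180°: 291 + 180 = 471 → 471 − 360 = 111°
triadic ↑ +120°: 111 + 120 = 231°
triadic ↑ +120°: 231 + 120 = 351°
square ↑ +90°: 351 + 90 = 441 → 441 − 360 = 81°

81°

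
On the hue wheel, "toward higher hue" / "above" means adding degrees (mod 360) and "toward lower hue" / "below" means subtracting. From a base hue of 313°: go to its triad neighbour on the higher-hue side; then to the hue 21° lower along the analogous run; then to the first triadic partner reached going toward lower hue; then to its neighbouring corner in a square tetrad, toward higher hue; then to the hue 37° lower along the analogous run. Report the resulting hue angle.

313 + 120 = 433 → 433 − 360 = 73°   (triadic ↑)
73 − 21 = 52°   (analog 21° ↓)
52 − 120 = -68 → -68 + 360 = 292°   (triadic ↓)
292 + 90 = 382 → 382 − 360 = 22°   (square ↑)
22 − 37 = -15 → -15 + 360 = 345°   (analog 37° ↓)

345°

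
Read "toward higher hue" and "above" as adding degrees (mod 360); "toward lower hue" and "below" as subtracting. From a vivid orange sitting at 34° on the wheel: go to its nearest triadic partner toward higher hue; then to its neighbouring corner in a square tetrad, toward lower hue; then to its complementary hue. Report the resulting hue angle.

triadic ↑ +120°: 34 + 120 = 154°
square ↓ −90°: 154 − 90 = 64°
complement +180°: 64 + 180 = 244°

244°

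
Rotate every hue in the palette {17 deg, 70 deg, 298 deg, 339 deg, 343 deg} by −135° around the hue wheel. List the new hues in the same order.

242°, 295°, 163°, 204°, 208°

17 − 135 = -118 → -118 + 360 = 242°
70 − 135 = -65 → -65 + 360 = 295°
298 − 135 = 163°
339 − 135 = 204°
343 − 135 = 208°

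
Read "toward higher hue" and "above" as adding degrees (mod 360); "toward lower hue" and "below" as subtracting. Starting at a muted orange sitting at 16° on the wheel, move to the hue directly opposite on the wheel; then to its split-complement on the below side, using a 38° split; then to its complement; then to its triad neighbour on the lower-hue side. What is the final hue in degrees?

38°

complement +180°: 16 + 180 = 196°
split-comp 38° ↓ +142°: 196 + 142 = 338°
complement +180°: 338 + 180 = 518 → 518 − 360 = 158°
triadic ↓ −120°: 158 − 120 = 38°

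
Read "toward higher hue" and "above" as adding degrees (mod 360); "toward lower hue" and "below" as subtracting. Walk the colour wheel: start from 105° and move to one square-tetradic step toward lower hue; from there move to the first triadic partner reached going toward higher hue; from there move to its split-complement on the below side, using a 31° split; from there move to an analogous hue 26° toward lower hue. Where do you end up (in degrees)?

square ↓ −90°: 105 − 90 = 15°
triadic ↑ +120°: 15 + 120 = 135°
split-comp 31° ↓ +149°: 135 + 149 = 284°
analog 26° ↓ −26°: 284 − 26 = 258°

258°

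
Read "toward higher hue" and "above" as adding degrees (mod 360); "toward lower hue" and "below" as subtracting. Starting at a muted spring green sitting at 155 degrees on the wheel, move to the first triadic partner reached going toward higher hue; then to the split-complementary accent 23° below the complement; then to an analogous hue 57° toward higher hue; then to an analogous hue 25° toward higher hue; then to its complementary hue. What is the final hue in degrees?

triadic ↑ +120°: 155 + 120 = 275°
split-comp 23° ↓ +157°: 275 + 157 = 432 → 432 − 360 = 72°
analog 57° ↑ +57°: 72 + 57 = 129°
analog 25° ↑ +25°: 129 + 25 = 154°
complement +180°: 154 + 180 = 334°

334°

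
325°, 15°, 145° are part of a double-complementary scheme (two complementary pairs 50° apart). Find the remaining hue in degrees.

195°

A rectangular tetradic uses two complementary pairs 50° apart: offsets 0°, 50°, 180°, 230°.
Among {15°, 145°, 325°}, 145° and 325° are a 180° pair.
The remaining hue 15° needs its own complement: 15 + 180 = 195°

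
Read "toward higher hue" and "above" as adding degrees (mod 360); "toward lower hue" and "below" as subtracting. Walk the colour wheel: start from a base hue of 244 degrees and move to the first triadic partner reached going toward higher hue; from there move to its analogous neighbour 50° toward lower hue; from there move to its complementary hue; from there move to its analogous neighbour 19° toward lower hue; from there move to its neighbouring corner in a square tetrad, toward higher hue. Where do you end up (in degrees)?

244 + 120 = 364 → 364 − 360 = 4°   (triadic ↑)
4 − 50 = -46 → -46 + 360 = 314°   (analog 50° ↓)
314 + 180 = 494 → 494 − 360 = 134°   (complement)
134 − 19 = 115°   (analog 19° ↓)
115 + 90 = 205°   (square ↑)

205°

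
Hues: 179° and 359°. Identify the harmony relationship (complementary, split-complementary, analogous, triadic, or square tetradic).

complementary

Sort the hues: 179°, 359°.
Successive gaps around the wheel: 180°, 180°.
Two hues 180° apart are complementary.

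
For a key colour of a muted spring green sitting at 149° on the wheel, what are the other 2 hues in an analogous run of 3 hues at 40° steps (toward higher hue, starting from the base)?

189° and 229°

Analogous hues sit every 40° along the wheel.
149 + 40 = 189°
149 + 80 = 229°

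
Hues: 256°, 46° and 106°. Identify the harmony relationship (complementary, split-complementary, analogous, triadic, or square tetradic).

Sort the hues: 46°, 106°, 256°.
Successive gaps around the wheel: 60°, 150°, 150°.
Two 150° gaps and one 60° gap — a base hue opposite a pair of accents 30° either side of its complement — is the split-complementary pattern.

split-complementary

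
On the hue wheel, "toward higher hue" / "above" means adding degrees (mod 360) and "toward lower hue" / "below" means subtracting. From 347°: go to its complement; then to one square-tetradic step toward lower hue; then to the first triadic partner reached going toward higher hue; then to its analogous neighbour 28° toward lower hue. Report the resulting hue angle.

169°

complement +180°: 347 + 180 = 527 → 527 − 360 = 167°
square ↓ −90°: 167 − 90 = 77°
triadic ↑ +120°: 77 + 120 = 197°
analog 28° ↓ −28°: 197 − 28 = 169°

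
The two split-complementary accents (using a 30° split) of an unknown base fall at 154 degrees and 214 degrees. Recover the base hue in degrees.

The accents sit 30° either side of the complement, so the complement is their short-arc midpoint on the wheel.
Short-arc midpoint of 154° and 214°: 184°.
Base is 180° from the complement: 184 − 180 = 4°

4°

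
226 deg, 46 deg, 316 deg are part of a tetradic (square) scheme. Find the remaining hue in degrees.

A square tetradic scheme places four hues every 90°.
The full set through 46° is {46°, 136°, 226°, 316°}.
Given {46°, 226°, 316°}, the missing hue is 136°.

136°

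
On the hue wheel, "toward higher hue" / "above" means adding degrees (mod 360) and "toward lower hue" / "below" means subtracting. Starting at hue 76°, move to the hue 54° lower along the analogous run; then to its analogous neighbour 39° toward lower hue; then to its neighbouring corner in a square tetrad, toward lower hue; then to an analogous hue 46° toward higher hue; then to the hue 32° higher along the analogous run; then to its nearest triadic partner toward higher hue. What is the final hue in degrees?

91°

analog 54° ↓ −54°: 76 − 54 = 22°
analog 39° ↓ −39°: 22 − 39 = -17 → -17 + 360 = 343°
square ↓ −90°: 343 − 90 = 253°
analog 46° ↑ +46°: 253 + 46 = 299°
analog 32° ↑ +32°: 299 + 32 = 331°
triadic ↑ +120°: 331 + 120 = 451 → 451 − 360 = 91°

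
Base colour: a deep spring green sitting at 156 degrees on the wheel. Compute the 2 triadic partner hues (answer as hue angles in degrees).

A triad places three hues 120° apart.
156 + 120 = 276°
156 + 240 = 396 → 396 − 360 = 36°

276° and 36°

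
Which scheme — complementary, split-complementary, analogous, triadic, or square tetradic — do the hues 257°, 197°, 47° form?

Sort the hues: 47°, 197°, 257°.
Successive gaps around the wheel: 150°, 60°, 150°.
Two 150° gaps and one 60° gap — a base hue opposite a pair of accents 30° either side of its complement — is the split-complementary pattern.

split-complementary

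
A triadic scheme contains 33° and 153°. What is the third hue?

A triad spaces three hues 120° apart.
The full set is {33°, 153°, 273°}.

273°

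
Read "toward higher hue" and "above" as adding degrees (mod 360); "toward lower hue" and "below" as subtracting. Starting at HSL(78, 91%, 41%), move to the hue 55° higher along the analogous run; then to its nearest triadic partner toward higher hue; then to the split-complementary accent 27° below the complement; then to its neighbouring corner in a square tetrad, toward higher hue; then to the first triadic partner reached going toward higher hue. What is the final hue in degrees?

256°

78 + 55 = 133°   (analog 55° ↑)
133 + 120 = 253°   (triadic ↑)
253 + 153 = 406 → 406 − 360 = 46°   (split-comp 27° ↓)
46 + 90 = 136°   (square ↑)
136 + 120 = 256°   (triadic ↑)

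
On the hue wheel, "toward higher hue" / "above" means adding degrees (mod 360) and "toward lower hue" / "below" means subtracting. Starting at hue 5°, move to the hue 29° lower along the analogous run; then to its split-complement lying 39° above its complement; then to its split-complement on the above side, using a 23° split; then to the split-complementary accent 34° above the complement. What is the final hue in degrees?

252°

−29° (analog 29° ↓): 5 − 29 = -24 → -24 + 360 = 336°
+219° (split-comp 39° ↑): 336 + 219 = 555 → 555 − 360 = 195°
+203° (split-comp 23° ↑): 195 + 203 = 398 → 398 − 360 = 38°
+214° (split-comp 34° ↑): 38 + 214 = 252°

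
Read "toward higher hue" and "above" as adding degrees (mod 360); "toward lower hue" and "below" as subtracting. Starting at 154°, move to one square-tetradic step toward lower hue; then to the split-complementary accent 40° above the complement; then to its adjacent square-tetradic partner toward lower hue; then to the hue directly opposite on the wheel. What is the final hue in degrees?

14°

154 − 90 = 64°   (square ↓)
64 + 220 = 284°   (split-comp 40° ↑)
284 − 90 = 194°   (square ↓)
194 + 180 = 374 → 374 − 360 = 14°   (complement)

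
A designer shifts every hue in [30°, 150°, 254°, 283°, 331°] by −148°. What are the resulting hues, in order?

242°, 2°, 106°, 135°, 183°

30 − 148 = -118 → -118 + 360 = 242°
150 − 148 = 2°
254 − 148 = 106°
283 − 148 = 135°
331 − 148 = 183°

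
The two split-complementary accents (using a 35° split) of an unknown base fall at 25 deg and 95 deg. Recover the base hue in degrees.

240°

The accents sit 35° either side of the complement, so the complement is their short-arc midpoint on the wheel.
Short-arc midpoint of 25° and 95°: 60°.
Base is 180° from the complement: 60 − 180 = -120 → -120 + 360 = 240°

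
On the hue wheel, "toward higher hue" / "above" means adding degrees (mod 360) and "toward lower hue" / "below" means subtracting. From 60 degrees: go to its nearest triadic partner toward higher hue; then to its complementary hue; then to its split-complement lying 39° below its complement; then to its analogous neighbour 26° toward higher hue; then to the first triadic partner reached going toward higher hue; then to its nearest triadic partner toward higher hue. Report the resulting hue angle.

60 + 120 = 180°   (triadic ↑)
180 + 180 = 360 → 360 − 360 = 0°   (complement)
0 + 141 = 141°   (split-comp 39° ↓)
141 + 26 = 167°   (analog 26° ↑)
167 + 120 = 287°   (triadic ↑)
287 + 120 = 407 → 407 − 360 = 47°   (triadic ↑)

47°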